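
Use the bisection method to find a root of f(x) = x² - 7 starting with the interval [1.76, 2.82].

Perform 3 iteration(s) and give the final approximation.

f(x) = x² - 7
Initial interval: [1.76, 2.82]

Iteration 1:
  c_1 = (1.760000 + 2.820000)/2 = 2.290000
  f(c_1) = f(2.290000) = -1.755900
  f(a) × f(c) ≥ 0, new interval: [2.290000, 2.820000]
Iteration 2:
  c_2 = (2.290000 + 2.820000)/2 = 2.555000
  f(c_2) = f(2.555000) = -0.471975
  f(a) × f(c) ≥ 0, new interval: [2.555000, 2.820000]
Iteration 3:
  c_3 = (2.555000 + 2.820000)/2 = 2.687500
  f(c_3) = f(2.687500) = 0.222656
  f(a) × f(c) < 0, new interval: [2.555000, 2.687500]

After 3 iteration(s), the approximation is c_3 = 2.687500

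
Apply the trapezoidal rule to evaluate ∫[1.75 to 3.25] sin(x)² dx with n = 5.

f(x) = sin(x)²
a = 1.75, b = 3.25, n = 5
h = (b - a)/n = 0.300000

Trapezoidal rule: (h/2)[f(x₀) + 2f(x₁) + 2f(x₂) + ... + f(xₙ)]

x_0 = 1.7500, f(x_0) = 0.968228, coefficient = 1
x_1 = 2.0500, f(x_1) = 0.787412, coefficient = 2
x_2 = 2.3500, f(x_2) = 0.506194, coefficient = 2
x_3 = 2.6500, f(x_3) = 0.222813, coefficient = 2
x_4 = 2.9500, f(x_4) = 0.036261, coefficient = 2
x_5 = 3.2500, f(x_5) = 0.011706, coefficient = 1

I ≈ (0.300000/2) × 4.085294 = 0.612794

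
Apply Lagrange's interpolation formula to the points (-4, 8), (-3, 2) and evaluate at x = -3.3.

Lagrange interpolation formula:
P(x) = Σ yᵢ × Lᵢ(x)
where Lᵢ(x) = Π_{j≠i} (x - xⱼ)/(xᵢ - xⱼ)

L_0(-3.3) = (-3.3 - (-3))/(-4 - (-3)) = 0.300000
L_1(-3.3) = (-3.3 - (-4))/(-3 - (-4)) = 0.700000

P(-3.3) = 8×L_0(-3.3) + 2×L_1(-3.3)
P(-3.3) = 3.800000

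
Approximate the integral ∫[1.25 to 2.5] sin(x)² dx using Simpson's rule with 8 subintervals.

f(x) = sin(x)²
a = 1.25, b = 2.5, n = 8
h = (b - a)/n = 0.156250

Simpson's rule: (h/3)[f(x₀) + 4f(x₁) + 2f(x₂) + ... + f(xₙ)]

x_0 = 1.2500, f(x_0) = 0.900572, coefficient = 1
x_1 = 1.4062, f(x_1) = 0.973168, coefficient = 4
x_2 = 1.5625, f(x_2) = 0.999931, coefficient = 2
x_3 = 1.7188, f(x_3) = 0.978269, coefficient = 4
x_4 = 1.8750, f(x_4) = 0.910280, coefficient = 2
x_5 = 2.0312, f(x_5) = 0.802549, coefficient = 4
x_6 = 2.1875, f(x_6) = 0.665512, coefficient = 2
x_7 = 2.3438, f(x_7) = 0.512443, coefficient = 4
x_8 = 2.5000, f(x_8) = 0.358169, coefficient = 1

I ≈ (0.156250/3) × 19.475904 = 1.014370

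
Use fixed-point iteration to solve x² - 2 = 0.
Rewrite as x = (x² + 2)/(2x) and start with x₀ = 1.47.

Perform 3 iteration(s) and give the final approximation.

Equation: x² - 2 = 0
Fixed-point form: x = (x² + 2)/(2x)
x₀ = 1.47

x_1 = g(1.470000) = 1.415272
x_2 = g(1.415272) = 1.414214
x_3 = g(1.414214) = 1.414214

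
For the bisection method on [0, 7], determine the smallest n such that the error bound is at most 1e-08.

We need (b-a)/2^n ≤ 1e-08
(7 - 0)/2^n ≤ 1e-08
7/2^n ≤ 1e-08
2^n ≥ 700000000
n ≥ log₂(700000000) = 29.38
n ≥ 30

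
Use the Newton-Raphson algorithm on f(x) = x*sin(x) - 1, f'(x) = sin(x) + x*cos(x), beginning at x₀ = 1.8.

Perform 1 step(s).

f(x) = x*sin(x) - 1
f'(x) = sin(x) + x*cos(x)
x₀ = 1.8

Newton-Raphson formula: x_{n+1} = x_n - f(x_n)/f'(x_n)

Iteration 1:
  f(1.800000) = 0.752926
  f'(1.800000) = 0.564884
  x_1 = 1.800000 - 0.752926/0.564884 = 0.467114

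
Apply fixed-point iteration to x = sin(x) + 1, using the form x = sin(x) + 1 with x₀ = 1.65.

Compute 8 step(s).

Equation: x = sin(x) + 1
Fixed-point form: x = sin(x) + 1
x₀ = 1.65

x_1 = g(1.650000) = 1.996865
x_2 = g(1.996865) = 1.910598
x_3 = g(1.910598) = 1.942821
x_4 = g(1.942821) = 1.931593
x_5 = g(1.931593) = 1.935616
x_6 = g(1.935616) = 1.934188
x_7 = g(1.934188) = 1.934697
x_8 = g(1.934697) = 1.934516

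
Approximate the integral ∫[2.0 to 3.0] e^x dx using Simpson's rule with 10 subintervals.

f(x) = e^x
a = 2.0, b = 3.0, n = 10
h = (b - a)/n = 0.100000

Simpson's rule: (h/3)[f(x₀) + 4f(x₁) + 2f(x₂) + ... + f(xₙ)]

x_0 = 2.0000, f(x_0) = 7.389056, coefficient = 1
x_1 = 2.1000, f(x_1) = 8.166170, coefficient = 4
x_2 = 2.2000, f(x_2) = 9.025013, coefficient = 2
x_3 = 2.3000, f(x_3) = 9.974182, coefficient = 4
x_4 = 2.4000, f(x_4) = 11.023176, coefficient = 2
x_5 = 2.5000, f(x_5) = 12.182494, coefficient = 4
x_6 = 2.6000, f(x_6) = 13.463738, coefficient = 2
x_7 = 2.7000, f(x_7) = 14.879732, coefficient = 4
x_8 = 2.8000, f(x_8) = 16.444647, coefficient = 2
x_9 = 2.9000, f(x_9) = 18.174145, coefficient = 4
x_10 = 3.0000, f(x_10) = 20.085537, coefficient = 1

I ≈ (0.100000/3) × 380.894636 = 12.696488
Exact value: 12.696481
Error: 0.000007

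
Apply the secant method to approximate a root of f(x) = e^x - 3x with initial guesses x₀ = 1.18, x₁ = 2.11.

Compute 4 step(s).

f(x) = e^x - 3x
x₀ = 1.18, x₁ = 2.11

Secant formula: x_{n+1} = x_n - f(x_n)(x_n - x_{n-1})/(f(x_n) - f(x_{n-1}))

Iteration 1:
  f(1.180000) = -0.285626
  f(2.110000) = 1.918241
  x_2 = 2.110000 - 1.918241×(2.110000 - 1.180000)/(1.918241 - (-0.285626))
       = 1.300530
Iteration 2:
  f(2.110000) = 1.918241
  f(1.300530) = -0.230348
  x_3 = 1.300530 - (-0.230348)×(1.300530 - 2.110000)/(-0.230348 - 1.918241)
       = 1.387312
Iteration 3:
  f(1.300530) = -0.230348
  f(1.387312) = -0.157863
  x_4 = 1.387312 - (-0.157863)×(1.387312 - 1.300530)/(-0.157863 - (-0.230348))
       = 1.576313
Iteration 4:
  f(1.387312) = -0.157863
  f(1.576313) = 0.108149
  x_5 = 1.576313 - 0.108149×(1.576313 - 1.387312)/(0.108149 - (-0.157863))
       = 1.499473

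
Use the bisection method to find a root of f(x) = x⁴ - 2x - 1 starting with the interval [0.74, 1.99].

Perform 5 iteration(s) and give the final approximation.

f(x) = x⁴ - 2x - 1
Initial interval: [0.74, 1.99]

Iteration 1:
  c_1 = (0.740000 + 1.990000)/2 = 1.365000
  f(c_1) = f(1.365000) = -0.258393
  f(a) × f(c) ≥ 0, new interval: [1.365000, 1.990000]
Iteration 2:
  c_2 = (1.365000 + 1.990000)/2 = 1.677500
  f(c_2) = f(1.677500) = 3.563631
  f(a) × f(c) < 0, new interval: [1.365000, 1.677500]
Iteration 3:
  c_3 = (1.365000 + 1.677500)/2 = 1.521250
  f(c_3) = f(1.521250) = 1.313029
  f(a) × f(c) < 0, new interval: [1.365000, 1.521250]
Iteration 4:
  c_4 = (1.365000 + 1.521250)/2 = 1.443125
  f(c_4) = f(1.443125) = 0.451013
  f(a) × f(c) < 0, new interval: [1.365000, 1.443125]
Iteration 5:
  c_5 = (1.365000 + 1.443125)/2 = 1.404062
  f(c_5) = f(1.404062) = 0.078259
  f(a) × f(c) < 0, new interval: [1.365000, 1.404062]

After 5 iteration(s), the approximation is c_5 = 1.404062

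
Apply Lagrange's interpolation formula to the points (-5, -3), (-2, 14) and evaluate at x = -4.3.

Lagrange interpolation formula:
P(x) = Σ yᵢ × Lᵢ(x)
where Lᵢ(x) = Π_{j≠i} (x - xⱼ)/(xᵢ - xⱼ)

L_0(-4.3) = (-4.3 - (-2))/(-5 - (-2)) = 0.766667
L_1(-4.3) = (-4.3 - (-5))/(-2 - (-5)) = 0.233333

P(-4.3) = (-3)×L_0(-4.3) + 14×L_1(-4.3)
P(-4.3) = 0.966667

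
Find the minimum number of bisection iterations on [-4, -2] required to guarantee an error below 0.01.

We need (b-a)/2^n ≤ 0.01
(-2 - (-4))/2^n ≤ 0.01
2/2^n ≤ 0.01
2^n ≥ 200
n ≥ log₂(200) = 7.64
n ≥ 8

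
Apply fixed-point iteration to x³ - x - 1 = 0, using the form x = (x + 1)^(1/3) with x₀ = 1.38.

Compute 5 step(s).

Equation: x³ - x - 1 = 0
Fixed-point form: x = (x + 1)^(1/3)
x₀ = 1.38

x_1 = g(1.380000) = 1.335136
x_2 = g(1.335136) = 1.326694
x_3 = g(1.326694) = 1.325093
x_4 = g(1.325093) = 1.324789
x_5 = g(1.324789) = 1.324731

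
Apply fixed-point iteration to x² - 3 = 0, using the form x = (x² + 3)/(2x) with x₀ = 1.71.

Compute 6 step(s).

Equation: x² - 3 = 0
Fixed-point form: x = (x² + 3)/(2x)
x₀ = 1.71

x_1 = g(1.710000) = 1.732193
x_2 = g(1.732193) = 1.732051
x_3 = g(1.732051) = 1.732051
x_4 = g(1.732051) = 1.732051
x_5 = g(1.732051) = 1.732051
x_6 = g(1.732051) = 1.732051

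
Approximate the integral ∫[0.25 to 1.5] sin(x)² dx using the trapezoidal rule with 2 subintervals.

f(x) = sin(x)²
a = 0.25, b = 1.5, n = 2
h = (b - a)/n = 0.625000

Trapezoidal rule: (h/2)[f(x₀) + 2f(x₁) + 2f(x₂) + ... + f(xₙ)]

x_0 = 0.2500, f(x_0) = 0.061209, coefficient = 1
x_1 = 0.8750, f(x_1) = 0.589123, coefficient = 2
x_2 = 1.5000, f(x_2) = 0.994996, coefficient = 1

I ≈ (0.625000/2) × 2.234451 = 0.698266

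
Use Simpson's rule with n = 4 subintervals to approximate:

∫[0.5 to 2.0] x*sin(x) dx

f(x) = x*sin(x)
a = 0.5, b = 2.0, n = 4
h = (b - a)/n = 0.375000

Simpson's rule: (h/3)[f(x₀) + 4f(x₁) + 2f(x₂) + ... + f(xₙ)]

x_0 = 0.5000, f(x_0) = 0.239713, coefficient = 1
x_1 = 0.8750, f(x_1) = 0.671601, coefficient = 4
x_2 = 1.2500, f(x_2) = 1.186231, coefficient = 2
x_3 = 1.6250, f(x_3) = 1.622613, coefficient = 4
x_4 = 2.0000, f(x_4) = 1.818595, coefficient = 1

I ≈ (0.375000/3) × 13.607625 = 1.700953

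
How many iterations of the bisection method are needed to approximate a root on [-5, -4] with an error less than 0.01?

We need (b-a)/2^n ≤ 0.01
(-4 - (-5))/2^n ≤ 0.01
1/2^n ≤ 0.01
2^n ≥ 100
n ≥ log₂(100) = 6.64
n ≥ 7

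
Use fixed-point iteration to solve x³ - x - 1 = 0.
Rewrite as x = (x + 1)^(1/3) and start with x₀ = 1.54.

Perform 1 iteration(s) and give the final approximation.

Equation: x³ - x - 1 = 0
Fixed-point form: x = (x + 1)^(1/3)
x₀ = 1.54

x_1 = g(1.540000) = 1.364409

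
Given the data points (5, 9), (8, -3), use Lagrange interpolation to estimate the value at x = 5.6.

Lagrange interpolation formula:
P(x) = Σ yᵢ × Lᵢ(x)
where Lᵢ(x) = Π_{j≠i} (x - xⱼ)/(xᵢ - xⱼ)

L_0(5.6) = (5.6 - 8)/(5 - 8) = 0.800000
L_1(5.6) = (5.6 - 5)/(8 - 5) = 0.200000

P(5.6) = 9×L_0(5.6) + (-3)×L_1(5.6)
P(5.6) = 6.600000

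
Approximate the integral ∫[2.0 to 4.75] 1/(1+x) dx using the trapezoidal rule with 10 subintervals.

f(x) = 1/(1+x)
a = 2.0, b = 4.75, n = 10
h = (b - a)/n = 0.275000

Trapezoidal rule: (h/2)[f(x₀) + 2f(x₁) + 2f(x₂) + ... + f(xₙ)]

x_0 = 2.0000, f(x_0) = 0.333333, coefficient = 1
x_1 = 2.2750, f(x_1) = 0.305344, coefficient = 2
x_2 = 2.5500, f(x_2) = 0.281690, coefficient = 2
x_3 = 2.8250, f(x_3) = 0.261438, coefficient = 2
x_4 = 3.1000, f(x_4) = 0.243902, coefficient = 2
x_5 = 3.3750, f(x_5) = 0.228571, coefficient = 2
x_6 = 3.6500, f(x_6) = 0.215054, coefficient = 2
x_7 = 3.9250, f(x_7) = 0.203046, coefficient = 2
x_8 = 4.2000, f(x_8) = 0.192308, coefficient = 2
x_9 = 4.4750, f(x_9) = 0.182648, coefficient = 2
x_10 = 4.7500, f(x_10) = 0.173913, coefficient = 1

I ≈ (0.275000/2) × 4.735248 = 0.651097
Exact value: 0.650588
Error: 0.000509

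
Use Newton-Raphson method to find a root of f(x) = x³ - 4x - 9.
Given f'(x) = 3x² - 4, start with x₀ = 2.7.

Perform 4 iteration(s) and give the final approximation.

f(x) = x³ - 4x - 9
f'(x) = 3x² - 4
x₀ = 2.7

Newton-Raphson formula: x_{n+1} = x_n - f(x_n)/f'(x_n)

Iteration 1:
  f(2.700000) = -0.117000
  f'(2.700000) = 17.870000
  x_1 = 2.700000 - (-0.117000)/17.870000 = 2.706547
Iteration 2:
  f(2.706547) = 0.000348
  f'(2.706547) = 17.976195
  x_2 = 2.706547 - 0.000348/17.976195 = 2.706528
Iteration 3:
  f(2.706528) = 0.000000
  f'(2.706528) = 17.975881
  x_3 = 2.706528 - 0.000000/17.975881 = 2.706528
Iteration 4:
  f(2.706528) = 0.000000
  f'(2.706528) = 17.975881
  x_4 = 2.706528 - 0.000000/17.975881 = 2.706528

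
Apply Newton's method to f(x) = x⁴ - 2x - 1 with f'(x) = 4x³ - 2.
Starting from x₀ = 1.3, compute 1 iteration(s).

f(x) = x⁴ - 2x - 1
f'(x) = 4x³ - 2
x₀ = 1.3

Newton-Raphson formula: x_{n+1} = x_n - f(x_n)/f'(x_n)

Iteration 1:
  f(1.300000) = -0.743900
  f'(1.300000) = 6.788000
  x_1 = 1.300000 - (-0.743900)/6.788000 = 1.409590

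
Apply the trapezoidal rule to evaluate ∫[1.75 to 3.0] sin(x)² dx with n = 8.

f(x) = sin(x)²
a = 1.75, b = 3.0, n = 8
h = (b - a)/n = 0.156250

Trapezoidal rule: (h/2)[f(x₀) + 2f(x₁) + 2f(x₂) + ... + f(xₙ)]

x_0 = 1.7500, f(x_0) = 0.968228, coefficient = 1
x_1 = 1.9062, f(x_1) = 0.891629, coefficient = 2
x_2 = 2.0625, f(x_2) = 0.777095, coefficient = 2
x_3 = 2.2188, f(x_3) = 0.635720, coefficient = 2
x_4 = 2.3750, f(x_4) = 0.481199, coefficient = 2
x_5 = 2.5312, f(x_5) = 0.328499, coefficient = 2
x_6 = 2.6875, f(x_6) = 0.192411, coefficient = 2
x_7 = 2.8438, f(x_7) = 0.086118, coefficient = 2
x_8 = 3.0000, f(x_8) = 0.019915, coefficient = 1

I ≈ (0.156250/2) × 7.773485 = 0.607304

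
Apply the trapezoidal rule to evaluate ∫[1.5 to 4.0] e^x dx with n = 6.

f(x) = e^x
a = 1.5, b = 4.0, n = 6
h = (b - a)/n = 0.416667

Trapezoidal rule: (h/2)[f(x₀) + 2f(x₁) + 2f(x₂) + ... + f(xₙ)]

x_0 = 1.5000, f(x_0) = 4.481689, coefficient = 1
x_1 = 1.9167, f(x_1) = 6.798260, coefficient = 2
x_2 = 2.3333, f(x_2) = 10.312259, coefficient = 2
x_3 = 2.7500, f(x_3) = 15.642632, coefficient = 2
x_4 = 3.1667, f(x_4) = 23.728258, coefficient = 2
x_5 = 3.5833, f(x_5) = 35.993319, coefficient = 2
x_6 = 4.0000, f(x_6) = 54.598150, coefficient = 1

I ≈ (0.416667/2) × 244.029294 = 50.839436
Exact value: 50.116461
Error: 0.722975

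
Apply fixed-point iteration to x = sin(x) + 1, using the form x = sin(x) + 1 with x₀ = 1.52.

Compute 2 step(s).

Equation: x = sin(x) + 1
Fixed-point form: x = sin(x) + 1
x₀ = 1.52

x_1 = g(1.520000) = 1.998710
x_2 = g(1.998710) = 1.909833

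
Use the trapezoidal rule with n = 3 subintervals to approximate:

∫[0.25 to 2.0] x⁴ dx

f(x) = x⁴
a = 0.25, b = 2.0, n = 3
h = (b - a)/n = 0.583333

Trapezoidal rule: (h/2)[f(x₀) + 2f(x₁) + 2f(x₂) + ... + f(xₙ)]

x_0 = 0.2500, f(x_0) = 0.003906, coefficient = 1
x_1 = 0.8333, f(x_1) = 0.482253, coefficient = 2
x_2 = 1.4167, f(x_2) = 4.027826, coefficient = 2
x_3 = 2.0000, f(x_3) = 16.000000, coefficient = 1

I ≈ (0.583333/2) × 25.024064 = 7.298685
Exact value: 6.399805
Error: 0.898881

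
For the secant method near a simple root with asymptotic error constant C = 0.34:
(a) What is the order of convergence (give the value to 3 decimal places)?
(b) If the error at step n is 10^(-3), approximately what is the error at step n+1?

(a) Secant method has superlinear convergence with order φ = (1+√5)/2 ≈ 1.618.
    This means |e_{n+1}| ≈ C|e_n|^1.618.

(b) With |e_n| = 10^(-3) and C = 0.34:
    |e_{n+1}| ≈ 0.34 × (10^(-3))^1.618 = 0.34 × 10^(-4.85)

(a) ≈ 1.618 (golden ratio); (b) |e_{n+1}| ≈ 4.757e-06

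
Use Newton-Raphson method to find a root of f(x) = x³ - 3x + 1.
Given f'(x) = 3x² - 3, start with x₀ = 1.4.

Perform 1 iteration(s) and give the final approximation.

f(x) = x³ - 3x + 1
f'(x) = 3x² - 3
x₀ = 1.4

Newton-Raphson formula: x_{n+1} = x_n - f(x_n)/f'(x_n)

Iteration 1:
  f(1.400000) = -0.456000
  f'(1.400000) = 2.880000
  x_1 = 1.400000 - (-0.456000)/2.880000 = 1.558333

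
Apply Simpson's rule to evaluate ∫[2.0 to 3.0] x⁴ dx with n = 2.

f(x) = x⁴
a = 2.0, b = 3.0, n = 2
h = (b - a)/n = 0.500000

Simpson's rule: (h/3)[f(x₀) + 4f(x₁) + 2f(x₂) + ... + f(xₙ)]

x_0 = 2.0000, f(x_0) = 16.000000, coefficient = 1
x_1 = 2.5000, f(x_1) = 39.062500, coefficient = 4
x_2 = 3.0000, f(x_2) = 81.000000, coefficient = 1

I ≈ (0.500000/3) × 253.250000 = 42.208333
Exact value: 42.200000
Error: 0.008333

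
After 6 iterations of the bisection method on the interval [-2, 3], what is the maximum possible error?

Bisection error bound: |error| ≤ (b-a)/2^n
|error| ≤ (3 - (-2))/2^6 = 5/2^6
|error| ≤ 0.0781250000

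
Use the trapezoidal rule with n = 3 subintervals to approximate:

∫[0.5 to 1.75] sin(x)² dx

f(x) = sin(x)²
a = 0.5, b = 1.75, n = 3
h = (b - a)/n = 0.416667

Trapezoidal rule: (h/2)[f(x₀) + 2f(x₁) + 2f(x₂) + ... + f(xₙ)]

x_0 = 0.5000, f(x_0) = 0.229849, coefficient = 1
x_1 = 0.9167, f(x_1) = 0.629766, coefficient = 2
x_2 = 1.3333, f(x_2) = 0.944663, coefficient = 2
x_3 = 1.7500, f(x_3) = 0.968228, coefficient = 1

I ≈ (0.416667/2) × 4.346935 = 0.905612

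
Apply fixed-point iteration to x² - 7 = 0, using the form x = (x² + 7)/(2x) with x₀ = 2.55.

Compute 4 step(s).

Equation: x² - 7 = 0
Fixed-point form: x = (x² + 7)/(2x)
x₀ = 2.55

x_1 = g(2.550000) = 2.647549
x_2 = g(2.647549) = 2.645752
x_3 = g(2.645752) = 2.645751
x_4 = g(2.645751) = 2.645751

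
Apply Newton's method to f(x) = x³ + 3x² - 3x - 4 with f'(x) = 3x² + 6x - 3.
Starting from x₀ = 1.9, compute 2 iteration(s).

f(x) = x³ + 3x² - 3x - 4
f'(x) = 3x² + 6x - 3
x₀ = 1.9

Newton-Raphson formula: x_{n+1} = x_n - f(x_n)/f'(x_n)

Iteration 1:
  f(1.900000) = 7.989000
  f'(1.900000) = 19.230000
  x_1 = 1.900000 - 7.989000/19.230000 = 1.484555
Iteration 2:
  f(1.484555) = 1.429866
  f'(1.484555) = 12.519046
  x_2 = 1.484555 - 1.429866/12.519046 = 1.370340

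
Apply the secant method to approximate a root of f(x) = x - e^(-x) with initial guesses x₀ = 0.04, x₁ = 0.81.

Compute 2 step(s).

f(x) = x - e^(-x)
x₀ = 0.04, x₁ = 0.81

Secant formula: x_{n+1} = x_n - f(x_n)(x_n - x_{n-1})/(f(x_n) - f(x_{n-1}))

Iteration 1:
  f(0.040000) = -0.920789
  f(0.810000) = 0.365142
  x_2 = 0.810000 - 0.365142×(0.810000 - 0.040000)/(0.365142 - (-0.920789))
       = 0.591357
Iteration 2:
  f(0.810000) = 0.365142
  f(0.591357) = 0.037782
  x_3 = 0.591357 - 0.037782×(0.591357 - 0.810000)/(0.037782 - 0.365142)
       = 0.566123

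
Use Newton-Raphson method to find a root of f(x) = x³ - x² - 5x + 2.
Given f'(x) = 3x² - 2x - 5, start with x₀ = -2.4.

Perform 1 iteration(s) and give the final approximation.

f(x) = x³ - x² - 5x + 2
f'(x) = 3x² - 2x - 5
x₀ = -2.4

Newton-Raphson formula: x_{n+1} = x_n - f(x_n)/f'(x_n)

Iteration 1:
  f(-2.400000) = -5.584000
  f'(-2.400000) = 17.080000
  x_1 = -2.400000 - (-5.584000)/17.080000 = -2.073068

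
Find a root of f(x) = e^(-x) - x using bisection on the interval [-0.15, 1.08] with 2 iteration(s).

f(x) = e^(-x) - x
Initial interval: [-0.15, 1.08]

Iteration 1:
  c_1 = (-0.150000 + 1.080000)/2 = 0.465000
  f(c_1) = f(0.465000) = 0.163135
  f(a) × f(c) ≥ 0, new interval: [0.465000, 1.080000]
Iteration 2:
  c_2 = (0.465000 + 1.080000)/2 = 0.772500
  f(c_2) = f(0.772500) = -0.310643
  f(a) × f(c) < 0, new interval: [0.465000, 0.772500]

After 2 iteration(s), the approximation is c_2 = 0.772500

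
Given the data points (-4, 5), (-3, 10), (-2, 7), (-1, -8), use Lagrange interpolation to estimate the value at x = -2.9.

Lagrange interpolation formula:
P(x) = Σ yᵢ × Lᵢ(x)
where Lᵢ(x) = Π_{j≠i} (x - xⱼ)/(xᵢ - xⱼ)

L_0(-2.9) = (-2.9 - (-3))/(-4 - (-3)) × (-2.9 - (-2))/(-4 - (-2)) × (-2.9 - (-1))/(-4 - (-1)) = -0.028500
L_1(-2.9) = (-2.9 - (-4))/(-3 - (-4)) × (-2.9 - (-2))/(-3 - (-2)) × (-2.9 - (-1))/(-3 - (-1)) = 0.940500
L_2(-2.9) = (-2.9 - (-4))/(-2 - (-4)) × (-2.9 - (-3))/(-2 - (-3)) × (-2.9 - (-1))/(-2 - (-1)) = 0.104500
L_3(-2.9) = (-2.9 - (-4))/(-1 - (-4)) × (-2.9 - (-3))/(-1 - (-3)) × (-2.9 - (-2))/(-1 - (-2)) = -0.016500

P(-2.9) = 5×L_0(-2.9) + 10×L_1(-2.9) + 7×L_2(-2.9) + (-8)×L_3(-2.9)
P(-2.9) = 10.126000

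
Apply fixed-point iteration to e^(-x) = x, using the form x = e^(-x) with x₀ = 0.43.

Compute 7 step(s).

Equation: e^(-x) = x
Fixed-point form: x = e^(-x)
x₀ = 0.43

x_1 = g(0.430000) = 0.650509
x_2 = g(0.650509) = 0.521780
x_3 = g(0.521780) = 0.593463
x_4 = g(0.593463) = 0.552411
x_5 = g(0.552411) = 0.575561
x_6 = g(0.575561) = 0.562390
x_7 = g(0.562390) = 0.569846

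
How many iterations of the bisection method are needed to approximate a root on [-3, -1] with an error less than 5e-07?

We need (b-a)/2^n ≤ 5e-07
(-1 - (-3))/2^n ≤ 5e-07
2/2^n ≤ 5e-07
2^n ≥ 4000000
n ≥ log₂(4000000) = 21.93
n ≥ 22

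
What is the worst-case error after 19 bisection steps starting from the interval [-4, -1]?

Bisection error bound: |error| ≤ (b-a)/2^n
|error| ≤ (-1 - (-4))/2^19 = 3/2^19
|error| ≤ 0.0000057220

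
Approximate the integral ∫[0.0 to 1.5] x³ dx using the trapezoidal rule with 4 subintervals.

f(x) = x³
a = 0.0, b = 1.5, n = 4
h = (b - a)/n = 0.375000

Trapezoidal rule: (h/2)[f(x₀) + 2f(x₁) + 2f(x₂) + ... + f(xₙ)]

x_0 = 0.0000, f(x_0) = 0.000000, coefficient = 1
x_1 = 0.3750, f(x_1) = 0.052734, coefficient = 2
x_2 = 0.7500, f(x_2) = 0.421875, coefficient = 2
x_3 = 1.1250, f(x_3) = 1.423828, coefficient = 2
x_4 = 1.5000, f(x_4) = 3.375000, coefficient = 1

I ≈ (0.375000/2) × 7.171875 = 1.344727
Exact value: 1.265625
Error: 0.079102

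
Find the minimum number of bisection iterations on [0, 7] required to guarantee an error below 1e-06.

We need (b-a)/2^n ≤ 1e-06
(7 - 0)/2^n ≤ 1e-06
7/2^n ≤ 1e-06
2^n ≥ 7000000
n ≥ log₂(7000000) = 22.74
n ≥ 23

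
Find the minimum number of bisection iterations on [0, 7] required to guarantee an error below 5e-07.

We need (b-a)/2^n ≤ 5e-07
(7 - 0)/2^n ≤ 5e-07
7/2^n ≤ 5e-07
2^n ≥ 14000000
n ≥ log₂(14000000) = 23.74
n ≥ 24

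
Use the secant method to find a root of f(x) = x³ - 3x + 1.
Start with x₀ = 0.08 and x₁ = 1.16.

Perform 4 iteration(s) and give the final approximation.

f(x) = x³ - 3x + 1
x₀ = 0.08, x₁ = 1.16

Secant formula: x_{n+1} = x_n - f(x_n)(x_n - x_{n-1})/(f(x_n) - f(x_{n-1}))

Iteration 1:
  f(0.080000) = 0.760512
  f(1.160000) = -0.919104
  x_2 = 1.160000 - (-0.919104)×(1.160000 - 0.080000)/(-0.919104 - 0.760512)
       = 0.569012
Iteration 2:
  f(1.160000) = -0.919104
  f(0.569012) = -0.522805
  x_3 = 0.569012 - (-0.522805)×(0.569012 - 1.160000)/(-0.522805 - (-0.919104))
       = -0.210630
Iteration 3:
  f(0.569012) = -0.522805
  f(-0.210630) = 1.622544
  x_4 = -0.210630 - 1.622544×(-0.210630 - 0.569012)/(1.622544 - (-0.522805))
       = 0.379020
Iteration 4:
  f(-0.210630) = 1.622544
  f(0.379020) = -0.082610
  x_5 = 0.379020 - (-0.082610)×(0.379020 - (-0.210630))/(-0.082610 - 1.622544)
       = 0.350453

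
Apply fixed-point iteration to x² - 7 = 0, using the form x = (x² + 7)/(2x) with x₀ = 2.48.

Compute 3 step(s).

Equation: x² - 7 = 0
Fixed-point form: x = (x² + 7)/(2x)
x₀ = 2.48

x_1 = g(2.480000) = 2.651290
x_2 = g(2.651290) = 2.645757
x_3 = g(2.645757) = 2.645751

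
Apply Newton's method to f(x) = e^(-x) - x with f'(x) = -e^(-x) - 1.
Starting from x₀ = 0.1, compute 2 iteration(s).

f(x) = e^(-x) - x
f'(x) = -e^(-x) - 1
x₀ = 0.1

Newton-Raphson formula: x_{n+1} = x_n - f(x_n)/f'(x_n)

Iteration 1:
  f(0.100000) = 0.804837
  f'(0.100000) = -1.904837
  x_1 = 0.100000 - 0.804837/(-1.904837) = 0.522523
Iteration 2:
  f(0.522523) = 0.070500
  f'(0.522523) = -1.593023
  x_2 = 0.522523 - 0.070500/(-1.593023) = 0.566778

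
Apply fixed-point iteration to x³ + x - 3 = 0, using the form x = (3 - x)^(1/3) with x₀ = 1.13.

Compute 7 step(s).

Equation: x³ + x - 3 = 0
Fixed-point form: x = (3 - x)^(1/3)
x₀ = 1.13

x_1 = g(1.130000) = 1.232009
x_2 = g(1.232009) = 1.209187
x_3 = g(1.209187) = 1.214367
x_4 = g(1.214367) = 1.213195
x_5 = g(1.213195) = 1.213461
x_6 = g(1.213461) = 1.213401
x_7 = g(1.213401) = 1.213414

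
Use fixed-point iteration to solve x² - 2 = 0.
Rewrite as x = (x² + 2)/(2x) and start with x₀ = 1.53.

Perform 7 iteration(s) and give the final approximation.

Equation: x² - 2 = 0
Fixed-point form: x = (x² + 2)/(2x)
x₀ = 1.53

x_1 = g(1.530000) = 1.418595
x_2 = g(1.418595) = 1.414220
x_3 = g(1.414220) = 1.414214
x_4 = g(1.414214) = 1.414214
x_5 = g(1.414214) = 1.414214
x_6 = g(1.414214) = 1.414214
x_7 = g(1.414214) = 1.414214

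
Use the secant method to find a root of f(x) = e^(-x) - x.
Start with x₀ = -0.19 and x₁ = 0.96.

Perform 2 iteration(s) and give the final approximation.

f(x) = e^(-x) - x
x₀ = -0.19, x₁ = 0.96

Secant formula: x_{n+1} = x_n - f(x_n)(x_n - x_{n-1})/(f(x_n) - f(x_{n-1}))

Iteration 1:
  f(-0.190000) = 1.399250
  f(0.960000) = -0.577107
  x_2 = 0.960000 - (-0.577107)×(0.960000 - (-0.190000))/(-0.577107 - 1.399250)
       = 0.624194
Iteration 2:
  f(0.960000) = -0.577107
  f(0.624194) = -0.088500
  x_3 = 0.624194 - (-0.088500)×(0.624194 - 0.960000)/(-0.088500 - (-0.577107))
       = 0.563370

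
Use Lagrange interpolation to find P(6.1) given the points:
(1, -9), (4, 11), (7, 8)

Lagrange interpolation formula:
P(x) = Σ yᵢ × Lᵢ(x)
where Lᵢ(x) = Π_{j≠i} (x - xⱼ)/(xᵢ - xⱼ)

L_0(6.1) = (6.1 - 4)/(1 - 4) × (6.1 - 7)/(1 - 7) = -0.105000
L_1(6.1) = (6.1 - 1)/(4 - 1) × (6.1 - 7)/(4 - 7) = 0.510000
L_2(6.1) = (6.1 - 1)/(7 - 1) × (6.1 - 4)/(7 - 4) = 0.595000

P(6.1) = (-9)×L_0(6.1) + 11×L_1(6.1) + 8×L_2(6.1)
P(6.1) = 11.315000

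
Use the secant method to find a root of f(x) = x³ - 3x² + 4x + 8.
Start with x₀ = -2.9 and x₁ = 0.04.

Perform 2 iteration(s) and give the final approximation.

f(x) = x³ - 3x² + 4x + 8
x₀ = -2.9, x₁ = 0.04

Secant formula: x_{n+1} = x_n - f(x_n)(x_n - x_{n-1})/(f(x_n) - f(x_{n-1}))

Iteration 1:
  f(-2.900000) = -53.219000
  f(0.040000) = 8.155264
  x_2 = 0.040000 - 8.155264×(0.040000 - (-2.900000))/(8.155264 - (-53.219000))
       = -0.350660
Iteration 2:
  f(0.040000) = 8.155264
  f(-0.350660) = 6.185354
  x_3 = -0.350660 - 6.185354×(-0.350660 - 0.040000)/(6.185354 - 8.155264)
       = -1.577300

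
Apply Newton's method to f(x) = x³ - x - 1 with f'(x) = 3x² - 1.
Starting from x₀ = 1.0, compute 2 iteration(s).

f(x) = x³ - x - 1
f'(x) = 3x² - 1
x₀ = 1.0

Newton-Raphson formula: x_{n+1} = x_n - f(x_n)/f'(x_n)

Iteration 1:
  f(1.000000) = -1.000000
  f'(1.000000) = 2.000000
  x_1 = 1.000000 - (-1.000000)/2.000000 = 1.500000
Iteration 2:
  f(1.500000) = 0.875000
  f'(1.500000) = 5.750000
  x_2 = 1.500000 - 0.875000/5.750000 = 1.347826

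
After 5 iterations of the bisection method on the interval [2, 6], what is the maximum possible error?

Bisection error bound: |error| ≤ (b-a)/2^n
|error| ≤ (6 - 2)/2^5 = 4/2^5
|error| ≤ 0.1250000000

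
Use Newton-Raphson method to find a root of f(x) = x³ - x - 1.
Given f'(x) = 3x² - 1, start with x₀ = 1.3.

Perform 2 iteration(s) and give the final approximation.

f(x) = x³ - x - 1
f'(x) = 3x² - 1
x₀ = 1.3

Newton-Raphson formula: x_{n+1} = x_n - f(x_n)/f'(x_n)

Iteration 1:
  f(1.300000) = -0.103000
  f'(1.300000) = 4.070000
  x_1 = 1.300000 - (-0.103000)/4.070000 = 1.325307
Iteration 2:
  f(1.325307) = 0.002514
  f'(1.325307) = 4.269317
  x_2 = 1.325307 - 0.002514/4.269317 = 1.324718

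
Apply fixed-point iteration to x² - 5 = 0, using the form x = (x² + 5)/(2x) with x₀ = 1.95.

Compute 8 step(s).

Equation: x² - 5 = 0
Fixed-point form: x = (x² + 5)/(2x)
x₀ = 1.95

x_1 = g(1.950000) = 2.257051
x_2 = g(2.257051) = 2.236166
x_3 = g(2.236166) = 2.236068
x_4 = g(2.236068) = 2.236068
x_5 = g(2.236068) = 2.236068
x_6 = g(2.236068) = 2.236068
x_7 = g(2.236068) = 2.236068
x_8 = g(2.236068) = 2.236068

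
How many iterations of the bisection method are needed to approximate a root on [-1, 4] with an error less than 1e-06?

We need (b-a)/2^n ≤ 1e-06
(4 - (-1))/2^n ≤ 1e-06
5/2^n ≤ 1e-06
2^n ≥ 5000000
n ≥ log₂(5000000) = 22.25
n ≥ 23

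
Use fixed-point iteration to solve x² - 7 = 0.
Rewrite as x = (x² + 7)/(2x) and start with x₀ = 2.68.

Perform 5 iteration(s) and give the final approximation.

Equation: x² - 7 = 0
Fixed-point form: x = (x² + 7)/(2x)
x₀ = 2.68

x_1 = g(2.680000) = 2.645970
x_2 = g(2.645970) = 2.645751
x_3 = g(2.645751) = 2.645751
x_4 = g(2.645751) = 2.645751
x_5 = g(2.645751) = 2.645751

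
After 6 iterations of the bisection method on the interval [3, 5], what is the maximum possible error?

Bisection error bound: |error| ≤ (b-a)/2^n
|error| ≤ (5 - 3)/2^6 = 2/2^6
|error| ≤ 0.0312500000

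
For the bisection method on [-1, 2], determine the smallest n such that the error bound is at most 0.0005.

We need (b-a)/2^n ≤ 0.0005
(2 - (-1))/2^n ≤ 0.0005
3/2^n ≤ 0.0005
2^n ≥ 6000
n ≥ log₂(6000) = 12.55
n ≥ 13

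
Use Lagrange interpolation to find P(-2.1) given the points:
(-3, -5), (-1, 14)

Lagrange interpolation formula:
P(x) = Σ yᵢ × Lᵢ(x)
where Lᵢ(x) = Π_{j≠i} (x - xⱼ)/(xᵢ - xⱼ)

L_0(-2.1) = (-2.1 - (-1))/(-3 - (-1)) = 0.550000
L_1(-2.1) = (-2.1 - (-3))/(-1 - (-3)) = 0.450000

P(-2.1) = (-5)×L_0(-2.1) + 14×L_1(-2.1)
P(-2.1) = 3.550000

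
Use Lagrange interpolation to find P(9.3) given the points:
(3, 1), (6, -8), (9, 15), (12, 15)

Lagrange interpolation formula:
P(x) = Σ yᵢ × Lᵢ(x)
where Lᵢ(x) = Π_{j≠i} (x - xⱼ)/(xᵢ - xⱼ)

L_0(9.3) = (9.3 - 6)/(3 - 6) × (9.3 - 9)/(3 - 9) × (9.3 - 12)/(3 - 12) = 0.016500
L_1(9.3) = (9.3 - 3)/(6 - 3) × (9.3 - 9)/(6 - 9) × (9.3 - 12)/(6 - 12) = -0.094500
L_2(9.3) = (9.3 - 3)/(9 - 3) × (9.3 - 6)/(9 - 6) × (9.3 - 12)/(9 - 12) = 1.039500
L_3(9.3) = (9.3 - 3)/(12 - 3) × (9.3 - 6)/(12 - 6) × (9.3 - 9)/(12 - 9) = 0.038500

P(9.3) = 1×L_0(9.3) + (-8)×L_1(9.3) + 15×L_2(9.3) + 15×L_3(9.3)
P(9.3) = 16.942500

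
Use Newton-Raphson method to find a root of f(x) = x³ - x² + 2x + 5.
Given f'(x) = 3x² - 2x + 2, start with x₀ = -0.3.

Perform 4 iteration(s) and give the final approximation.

f(x) = x³ - x² + 2x + 5
f'(x) = 3x² - 2x + 2
x₀ = -0.3

Newton-Raphson formula: x_{n+1} = x_n - f(x_n)/f'(x_n)

Iteration 1:
  f(-0.300000) = 4.283000
  f'(-0.300000) = 2.870000
  x_1 = -0.300000 - 4.283000/2.870000 = -1.792334
Iteration 2:
  f(-1.792334) = -7.554940
  f'(-1.792334) = 15.222058
  x_2 = -1.792334 - (-7.554940)/15.222058 = -1.296019
Iteration 3:
  f(-1.296019) = -1.448583
  f'(-1.296019) = 9.631036
  x_3 = -1.296019 - (-1.448583)/9.631036 = -1.145611
Iteration 4:
  f(-1.145611) = -0.107178
  f'(-1.145611) = 8.228499
  x_4 = -1.145611 - (-0.107178)/8.228499 = -1.132586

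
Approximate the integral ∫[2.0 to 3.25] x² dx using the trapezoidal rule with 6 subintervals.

f(x) = x²
a = 2.0, b = 3.25, n = 6
h = (b - a)/n = 0.208333

Trapezoidal rule: (h/2)[f(x₀) + 2f(x₁) + 2f(x₂) + ... + f(xₙ)]

x_0 = 2.0000, f(x_0) = 4.000000, coefficient = 1
x_1 = 2.2083, f(x_1) = 4.876736, coefficient = 2
x_2 = 2.4167, f(x_2) = 5.840278, coefficient = 2
x_3 = 2.6250, f(x_3) = 6.890625, coefficient = 2
x_4 = 2.8333, f(x_4) = 8.027778, coefficient = 2
x_5 = 3.0417, f(x_5) = 9.251736, coefficient = 2
x_6 = 3.2500, f(x_6) = 10.562500, coefficient = 1

I ≈ (0.208333/2) × 84.336806 = 8.785084
Exact value: 8.776042
Error: 0.009042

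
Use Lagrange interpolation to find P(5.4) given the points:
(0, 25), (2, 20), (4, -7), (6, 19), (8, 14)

Lagrange interpolation formula:
P(x) = Σ yᵢ × Lᵢ(x)
where Lᵢ(x) = Π_{j≠i} (x - xⱼ)/(xᵢ - xⱼ)

L_0(5.4) = (5.4 - 2)/(0 - 2) × (5.4 - 4)/(0 - 4) × (5.4 - 6)/(0 - 6) × (5.4 - 8)/(0 - 8) = 0.019337
L_1(5.4) = (5.4 - 0)/(2 - 0) × (5.4 - 4)/(2 - 4) × (5.4 - 6)/(2 - 6) × (5.4 - 8)/(2 - 8) = -0.122850
L_2(5.4) = (5.4 - 0)/(4 - 0) × (5.4 - 2)/(4 - 2) × (5.4 - 6)/(4 - 6) × (5.4 - 8)/(4 - 8) = 0.447525
L_3(5.4) = (5.4 - 0)/(6 - 0) × (5.4 - 2)/(6 - 2) × (5.4 - 4)/(6 - 4) × (5.4 - 8)/(6 - 8) = 0.696150
L_4(5.4) = (5.4 - 0)/(8 - 0) × (5.4 - 2)/(8 - 2) × (5.4 - 4)/(8 - 4) × (5.4 - 6)/(8 - 6) = -0.040162

P(5.4) = 25×L_0(5.4) + 20×L_1(5.4) + (-7)×L_2(5.4) + 19×L_3(5.4) + 14×L_4(5.4)
P(5.4) = 7.558338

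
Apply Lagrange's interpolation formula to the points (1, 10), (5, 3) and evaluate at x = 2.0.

Lagrange interpolation formula:
P(x) = Σ yᵢ × Lᵢ(x)
where Lᵢ(x) = Π_{j≠i} (x - xⱼ)/(xᵢ - xⱼ)

L_0(2.0) = (2.0 - 5)/(1 - 5) = 0.750000
L_1(2.0) = (2.0 - 1)/(5 - 1) = 0.250000

P(2.0) = 10×L_0(2.0) + 3×L_1(2.0)
P(2.0) = 8.250000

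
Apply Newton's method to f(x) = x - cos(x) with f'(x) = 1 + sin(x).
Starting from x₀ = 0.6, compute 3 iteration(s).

f(x) = x - cos(x)
f'(x) = 1 + sin(x)
x₀ = 0.6

Newton-Raphson formula: x_{n+1} = x_n - f(x_n)/f'(x_n)

Iteration 1:
  f(0.600000) = -0.225336
  f'(0.600000) = 1.564642
  x_1 = 0.600000 - (-0.225336)/1.564642 = 0.744017
Iteration 2:
  f(0.744017) = 0.008264
  f'(0.744017) = 1.677249
  x_2 = 0.744017 - 0.008264/1.677249 = 0.739090
Iteration 3:
  f(0.739090) = 0.000009
  f'(0.739090) = 1.673616
  x_3 = 0.739090 - 0.000009/1.673616 = 0.739085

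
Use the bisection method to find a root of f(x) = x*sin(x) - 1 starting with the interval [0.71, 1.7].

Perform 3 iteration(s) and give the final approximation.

f(x) = x*sin(x) - 1
Initial interval: [0.71, 1.7]

Iteration 1:
  c_1 = (0.710000 + 1.700000)/2 = 1.205000
  f(c_1) = f(1.205000) = 0.125276
  f(a) × f(c) < 0, new interval: [0.710000, 1.205000]
Iteration 2:
  c_2 = (0.710000 + 1.205000)/2 = 0.957500
  f(c_2) = f(0.957500) = -0.216999
  f(a) × f(c) ≥ 0, new interval: [0.957500, 1.205000]
Iteration 3:
  c_3 = (0.957500 + 1.205000)/2 = 1.081250
  f(c_3) = f(1.081250) = -0.045747
  f(a) × f(c) ≥ 0, new interval: [1.081250, 1.205000]

After 3 iteration(s), the approximation is c_3 = 1.081250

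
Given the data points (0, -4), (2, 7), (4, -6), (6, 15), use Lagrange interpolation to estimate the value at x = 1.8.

Lagrange interpolation formula:
P(x) = Σ yᵢ × Lᵢ(x)
where Lᵢ(x) = Π_{j≠i} (x - xⱼ)/(xᵢ - xⱼ)

L_0(1.8) = (1.8 - 2)/(0 - 2) × (1.8 - 4)/(0 - 4) × (1.8 - 6)/(0 - 6) = 0.038500
L_1(1.8) = (1.8 - 0)/(2 - 0) × (1.8 - 4)/(2 - 4) × (1.8 - 6)/(2 - 6) = 1.039500
L_2(1.8) = (1.8 - 0)/(4 - 0) × (1.8 - 2)/(4 - 2) × (1.8 - 6)/(4 - 6) = -0.094500
L_3(1.8) = (1.8 - 0)/(6 - 0) × (1.8 - 2)/(6 - 2) × (1.8 - 4)/(6 - 4) = 0.016500

P(1.8) = (-4)×L_0(1.8) + 7×L_1(1.8) + (-6)×L_2(1.8) + 15×L_3(1.8)
P(1.8) = 7.937000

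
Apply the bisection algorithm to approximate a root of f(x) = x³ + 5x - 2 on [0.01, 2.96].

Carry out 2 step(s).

f(x) = x³ + 5x - 2
Initial interval: [0.01, 2.96]

Iteration 1:
  c_1 = (0.010000 + 2.960000)/2 = 1.485000
  f(c_1) = f(1.485000) = 8.699759
  f(a) × f(c) < 0, new interval: [0.010000, 1.485000]
Iteration 2:
  c_2 = (0.010000 + 1.485000)/2 = 0.747500
  f(c_2) = f(0.747500) = 2.155170
  f(a) × f(c) < 0, new interval: [0.010000, 0.747500]

After 2 iteration(s), the approximation is c_2 = 0.747500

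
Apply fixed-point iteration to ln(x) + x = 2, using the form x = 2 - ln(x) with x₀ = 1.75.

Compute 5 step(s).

Equation: ln(x) + x = 2
Fixed-point form: x = 2 - ln(x)
x₀ = 1.75

x_1 = g(1.750000) = 1.440384
x_2 = g(1.440384) = 1.635090
x_3 = g(1.635090) = 1.508302
x_4 = g(1.508302) = 1.589015
x_5 = g(1.589015) = 1.536885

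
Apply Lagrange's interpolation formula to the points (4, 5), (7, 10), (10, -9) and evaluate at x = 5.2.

Lagrange interpolation formula:
P(x) = Σ yᵢ × Lᵢ(x)
where Lᵢ(x) = Π_{j≠i} (x - xⱼ)/(xᵢ - xⱼ)

L_0(5.2) = (5.2 - 7)/(4 - 7) × (5.2 - 10)/(4 - 10) = 0.480000
L_1(5.2) = (5.2 - 4)/(7 - 4) × (5.2 - 10)/(7 - 10) = 0.640000
L_2(5.2) = (5.2 - 4)/(10 - 4) × (5.2 - 7)/(10 - 7) = -0.120000

P(5.2) = 5×L_0(5.2) + 10×L_1(5.2) + (-9)×L_2(5.2)
P(5.2) = 9.880000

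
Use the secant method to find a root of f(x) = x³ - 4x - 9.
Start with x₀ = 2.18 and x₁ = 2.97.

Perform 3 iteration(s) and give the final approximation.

f(x) = x³ - 4x - 9
x₀ = 2.18, x₁ = 2.97

Secant formula: x_{n+1} = x_n - f(x_n)(x_n - x_{n-1})/(f(x_n) - f(x_{n-1}))

Iteration 1:
  f(2.180000) = -7.359768
  f(2.970000) = 5.318073
  x_2 = 2.970000 - 5.318073×(2.970000 - 2.180000)/(5.318073 - (-7.359768))
       = 2.638613
Iteration 2:
  f(2.970000) = 5.318073
  f(2.638613) = -1.183701
  x_3 = 2.638613 - (-1.183701)×(2.638613 - 2.970000)/(-1.183701 - 5.318073)
       = 2.698944
Iteration 3:
  f(2.638613) = -1.183701
  f(2.698944) = -0.135856
  x_4 = 2.698944 - (-0.135856)×(2.698944 - 2.638613)/(-0.135856 - (-1.183701))
       = 2.706766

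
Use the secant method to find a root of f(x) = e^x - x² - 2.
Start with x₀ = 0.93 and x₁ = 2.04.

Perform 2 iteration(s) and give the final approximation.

f(x) = e^x - x² - 2
x₀ = 0.93, x₁ = 2.04

Secant formula: x_{n+1} = x_n - f(x_n)(x_n - x_{n-1})/(f(x_n) - f(x_{n-1}))

Iteration 1:
  f(0.930000) = -0.330391
  f(2.040000) = 1.529009
  x_2 = 2.040000 - 1.529009×(2.040000 - 0.930000)/(1.529009 - (-0.330391))
       = 1.127232
Iteration 2:
  f(2.040000) = 1.529009
  f(1.127232) = -0.183552
  x_3 = 1.127232 - (-0.183552)×(1.127232 - 2.040000)/(-0.183552 - 1.529009)
       = 1.225063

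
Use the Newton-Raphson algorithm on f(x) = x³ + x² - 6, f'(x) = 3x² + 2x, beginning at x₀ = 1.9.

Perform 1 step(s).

f(x) = x³ + x² - 6
f'(x) = 3x² + 2x
x₀ = 1.9

Newton-Raphson formula: x_{n+1} = x_n - f(x_n)/f'(x_n)

Iteration 1:
  f(1.900000) = 4.469000
  f'(1.900000) = 14.630000
  x_1 = 1.900000 - 4.469000/14.630000 = 1.594532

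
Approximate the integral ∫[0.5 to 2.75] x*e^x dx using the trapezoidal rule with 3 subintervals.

f(x) = x*e^x
a = 0.5, b = 2.75, n = 3
h = (b - a)/n = 0.750000

Trapezoidal rule: (h/2)[f(x₀) + 2f(x₁) + 2f(x₂) + ... + f(xₙ)]

x_0 = 0.5000, f(x_0) = 0.824361, coefficient = 1
x_1 = 1.2500, f(x_1) = 4.362929, coefficient = 2
x_2 = 2.0000, f(x_2) = 14.778112, coefficient = 2
x_3 = 2.7500, f(x_3) = 43.017238, coefficient = 1

I ≈ (0.750000/2) × 82.123680 = 30.796380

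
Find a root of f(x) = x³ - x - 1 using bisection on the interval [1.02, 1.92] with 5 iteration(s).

f(x) = x³ - x - 1
Initial interval: [1.02, 1.92]

Iteration 1:
  c_1 = (1.020000 + 1.920000)/2 = 1.470000
  f(c_1) = f(1.470000) = 0.706523
  f(a) × f(c) < 0, new interval: [1.020000, 1.470000]
Iteration 2:
  c_2 = (1.020000 + 1.470000)/2 = 1.245000
  f(c_2) = f(1.245000) = -0.315219
  f(a) × f(c) ≥ 0, new interval: [1.245000, 1.470000]
Iteration 3:
  c_3 = (1.245000 + 1.470000)/2 = 1.357500
  f(c_3) = f(1.357500) = 0.144109
  f(a) × f(c) < 0, new interval: [1.245000, 1.357500]
Iteration 4:
  c_4 = (1.245000 + 1.357500)/2 = 1.301250
  f(c_4) = f(1.301250) = -0.097906
  f(a) × f(c) ≥ 0, new interval: [1.301250, 1.357500]
Iteration 5:
  c_5 = (1.301250 + 1.357500)/2 = 1.329375
  f(c_5) = f(1.329375) = 0.019947
  f(a) × f(c) < 0, new interval: [1.301250, 1.329375]

After 5 iteration(s), the approximation is c_5 = 1.329375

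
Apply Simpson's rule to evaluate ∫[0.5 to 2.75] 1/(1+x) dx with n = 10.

f(x) = 1/(1+x)
a = 0.5, b = 2.75, n = 10
h = (b - a)/n = 0.225000

Simpson's rule: (h/3)[f(x₀) + 4f(x₁) + 2f(x₂) + ... + f(xₙ)]

x_0 = 0.5000, f(x_0) = 0.666667, coefficient = 1
x_1 = 0.7250, f(x_1) = 0.579710, coefficient = 4
x_2 = 0.9500, f(x_2) = 0.512821, coefficient = 2
x_3 = 1.1750, f(x_3) = 0.459770, coefficient = 4
x_4 = 1.4000, f(x_4) = 0.416667, coefficient = 2
x_5 = 1.6250, f(x_5) = 0.380952, coefficient = 4
x_6 = 1.8500, f(x_6) = 0.350877, coefficient = 2
x_7 = 2.0750, f(x_7) = 0.325203, coefficient = 4
x_8 = 2.3000, f(x_8) = 0.303030, coefficient = 2
x_9 = 2.5250, f(x_9) = 0.283688, coefficient = 4
x_10 = 2.7500, f(x_10) = 0.266667, coefficient = 1

I ≈ (0.225000/3) × 12.217418 = 0.916306
Exact value: 0.916291
Error: 0.000016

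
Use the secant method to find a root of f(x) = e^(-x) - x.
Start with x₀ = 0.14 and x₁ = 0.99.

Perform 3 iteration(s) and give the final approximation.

f(x) = e^(-x) - x
x₀ = 0.14, x₁ = 0.99

Secant formula: x_{n+1} = x_n - f(x_n)(x_n - x_{n-1})/(f(x_n) - f(x_{n-1}))

Iteration 1:
  f(0.140000) = 0.729358
  f(0.990000) = -0.618423
  x_2 = 0.990000 - (-0.618423)×(0.990000 - 0.140000)/(-0.618423 - 0.729358)
       = 0.599981
Iteration 2:
  f(0.990000) = -0.618423
  f(0.599981) = -0.051160
  x_3 = 0.599981 - (-0.051160)×(0.599981 - 0.990000)/(-0.051160 - (-0.618423))
       = 0.564807
Iteration 3:
  f(0.599981) = -0.051160
  f(0.564807) = 0.003663
  x_4 = 0.564807 - 0.003663×(0.564807 - 0.599981)/(0.003663 - (-0.051160))
       = 0.567157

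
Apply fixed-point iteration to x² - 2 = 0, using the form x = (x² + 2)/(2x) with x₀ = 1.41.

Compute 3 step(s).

Equation: x² - 2 = 0
Fixed-point form: x = (x² + 2)/(2x)
x₀ = 1.41

x_1 = g(1.410000) = 1.414220
x_2 = g(1.414220) = 1.414214
x_3 = g(1.414214) = 1.414214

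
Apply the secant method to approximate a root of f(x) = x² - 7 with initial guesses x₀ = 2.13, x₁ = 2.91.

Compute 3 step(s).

f(x) = x² - 7
x₀ = 2.13, x₁ = 2.91

Secant formula: x_{n+1} = x_n - f(x_n)(x_n - x_{n-1})/(f(x_n) - f(x_{n-1}))

Iteration 1:
  f(2.130000) = -2.463100
  f(2.910000) = 1.468100
  x_2 = 2.910000 - 1.468100×(2.910000 - 2.130000)/(1.468100 - (-2.463100))
       = 2.618710
Iteration 2:
  f(2.910000) = 1.468100
  f(2.618710) = -0.142356
  x_3 = 2.618710 - (-0.142356)×(2.618710 - 2.910000)/(-0.142356 - 1.468100)
       = 2.644459
Iteration 3:
  f(2.618710) = -0.142356
  f(2.644459) = -0.006837
  x_4 = 2.644459 - (-0.006837)×(2.644459 - 2.618710)/(-0.006837 - (-0.142356))
       = 2.645758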